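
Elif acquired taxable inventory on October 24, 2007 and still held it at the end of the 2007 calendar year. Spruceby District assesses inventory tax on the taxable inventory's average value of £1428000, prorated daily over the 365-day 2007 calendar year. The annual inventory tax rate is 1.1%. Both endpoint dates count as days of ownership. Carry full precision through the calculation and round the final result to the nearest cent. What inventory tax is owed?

£2969.46

Days held (October 24 – December 31, 2007): 69 out of 365
Tax = £1428000 × 1.1% × 69/365 = £2969.4575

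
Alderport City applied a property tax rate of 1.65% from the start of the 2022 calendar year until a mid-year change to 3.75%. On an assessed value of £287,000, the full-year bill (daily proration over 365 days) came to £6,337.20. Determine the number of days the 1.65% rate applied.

Let d = days at the first rate; then 365 − d days at the second rate.
£287,000 × [1.65%·d + 3.75%·(365−d)] / 365 = £6,337.20
Solving gives d = 268, so the new rate took effect on 26 Sep 2022.

268 days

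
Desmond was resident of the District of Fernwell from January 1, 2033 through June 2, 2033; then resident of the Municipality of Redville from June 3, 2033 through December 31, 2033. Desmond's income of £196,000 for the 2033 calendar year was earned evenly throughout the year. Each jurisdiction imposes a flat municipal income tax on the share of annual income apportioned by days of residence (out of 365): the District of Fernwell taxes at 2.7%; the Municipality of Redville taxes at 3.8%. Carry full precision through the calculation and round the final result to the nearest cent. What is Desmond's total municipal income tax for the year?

£6,544.25

The District of Fernwell, January 1 – June 2, 2033: 153 days → £196,000 × 2.7% × 153/365 = £2,218.2904
The Municipality of Redville, June 3 – December 31, 2033: 212 days → £196,000 × 3.8% × 212/365 = £4,325.9616
Total = £6,544.2521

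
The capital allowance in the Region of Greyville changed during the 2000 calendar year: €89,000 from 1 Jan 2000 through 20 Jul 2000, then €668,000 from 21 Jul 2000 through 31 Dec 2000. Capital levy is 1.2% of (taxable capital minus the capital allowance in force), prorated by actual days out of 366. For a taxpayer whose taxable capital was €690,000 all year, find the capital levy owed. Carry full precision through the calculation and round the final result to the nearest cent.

1 Jan – 20 Jul 2000: 202 days, exemption €89,000 → (€690,000 − €89,000) × 1.2% × 202/366 = €3,980.3934
21 Jul – 31 Dec 2000: 164 days, exemption €668,000 → (€690,000 − €668,000) × 1.2% × 164/366 = €118.2951
Total = €4,098.6885

€4,098.69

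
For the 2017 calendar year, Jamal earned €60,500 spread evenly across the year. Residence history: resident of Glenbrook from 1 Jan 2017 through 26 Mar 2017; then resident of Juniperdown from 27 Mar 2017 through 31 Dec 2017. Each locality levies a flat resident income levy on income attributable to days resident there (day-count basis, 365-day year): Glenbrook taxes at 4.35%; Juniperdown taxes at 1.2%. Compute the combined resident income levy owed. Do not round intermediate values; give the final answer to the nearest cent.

Glenbrook, 1 Jan – 26 Mar 2017: 85 days → €60,500 × 4.35% × 85/365 = €612.8733
Juniperdown, 27 Mar – 31 Dec 2017: 280 days → €60,500 × 1.2% × 280/365 = €556.9315
Total = €1,169.8048

€1,169.80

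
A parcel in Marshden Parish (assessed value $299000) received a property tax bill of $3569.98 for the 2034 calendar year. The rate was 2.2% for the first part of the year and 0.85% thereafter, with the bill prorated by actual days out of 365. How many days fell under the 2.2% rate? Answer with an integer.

93 days

Let d = days at the first rate; then 365 − d days at the second rate.
$299000 × [2.2%·d + 0.85%·(365−d)] / 365 = $3569.98
Solving gives d = 93, so the new rate took effect on 4 April 2034.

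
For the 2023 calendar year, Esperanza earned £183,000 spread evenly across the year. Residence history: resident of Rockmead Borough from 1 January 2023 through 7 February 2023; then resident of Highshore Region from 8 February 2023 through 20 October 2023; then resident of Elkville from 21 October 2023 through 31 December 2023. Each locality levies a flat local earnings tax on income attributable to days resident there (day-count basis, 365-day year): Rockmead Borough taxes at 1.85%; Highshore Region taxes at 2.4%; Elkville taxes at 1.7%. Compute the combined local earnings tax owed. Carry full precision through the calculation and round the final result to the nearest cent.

£4,034.52

Rockmead Borough, 1 January – 7 February 2023: 38 days → £183,000 × 1.85% × 38/365 = £352.4630
Highshore Region, 8 February – 20 October 2023: 255 days → £183,000 × 2.4% × 255/365 = £3,068.3836
Elkville, 21 October – 31 December 2023: 72 days → £183,000 × 1.7% × 72/365 = £613.6767
Total = £4,034.5233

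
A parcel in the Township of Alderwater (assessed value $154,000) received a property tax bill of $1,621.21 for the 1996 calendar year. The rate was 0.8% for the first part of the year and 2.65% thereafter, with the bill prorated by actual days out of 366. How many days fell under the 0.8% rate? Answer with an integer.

Let d = days at the first rate; then 366 − d days at the second rate.
$154,000 × [0.8%·d + 2.65%·(366−d)] / 366 = $1,621.21
Solving gives d = 316, so the new rate took effect on 12 November 1996.

316 days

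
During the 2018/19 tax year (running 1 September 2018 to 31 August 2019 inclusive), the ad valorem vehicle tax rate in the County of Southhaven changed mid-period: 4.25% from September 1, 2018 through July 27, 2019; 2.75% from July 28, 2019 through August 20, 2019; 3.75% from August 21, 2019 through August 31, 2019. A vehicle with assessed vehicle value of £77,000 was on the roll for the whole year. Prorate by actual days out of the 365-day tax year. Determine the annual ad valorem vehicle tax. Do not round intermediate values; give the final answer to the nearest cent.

£3,184.95

September 1, 2018 – July 27, 2019: 330 days at 4.25% → £77,000 × 4.25% × 330/365 = £2,958.6986
July 28 – August 20, 2019: 24 days at 2.75% → £77,000 × 2.75% × 24/365 = £139.2329
August 21 – August 31, 2019: 11 days at 3.75% → £77,000 × 3.75% × 11/365 = £87.0205
Total = £3,184.9521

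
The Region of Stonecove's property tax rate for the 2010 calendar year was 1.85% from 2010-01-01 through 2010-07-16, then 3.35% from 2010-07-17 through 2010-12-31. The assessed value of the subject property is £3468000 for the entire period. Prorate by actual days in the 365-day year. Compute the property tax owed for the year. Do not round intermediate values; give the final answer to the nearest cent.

2010-01-01 to 2010-07-16: 197 days at 1.85% → £3468000 × 1.85% × 197/365 = £34627.7425
2010-07-17 to 2010-12-31: 168 days at 3.35% → £3468000 × 3.35% × 168/365 = £53473.7096
Total = £88101.4521

£88101.45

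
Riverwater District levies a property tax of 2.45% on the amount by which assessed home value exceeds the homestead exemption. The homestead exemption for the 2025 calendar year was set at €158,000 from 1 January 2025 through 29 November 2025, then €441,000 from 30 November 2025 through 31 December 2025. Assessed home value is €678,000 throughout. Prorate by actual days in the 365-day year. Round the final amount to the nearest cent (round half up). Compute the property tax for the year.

€12,132.13

1 January – 29 November 2025: 333 days, exemption €158,000 → (€678,000 − €158,000) × 2.45% × 333/365 = €11,623.0685
30 November – 31 December 2025: 32 days, exemption €441,000 → (€678,000 − €441,000) × 2.45% × 32/365 = €509.0630
Total = €12,132.1315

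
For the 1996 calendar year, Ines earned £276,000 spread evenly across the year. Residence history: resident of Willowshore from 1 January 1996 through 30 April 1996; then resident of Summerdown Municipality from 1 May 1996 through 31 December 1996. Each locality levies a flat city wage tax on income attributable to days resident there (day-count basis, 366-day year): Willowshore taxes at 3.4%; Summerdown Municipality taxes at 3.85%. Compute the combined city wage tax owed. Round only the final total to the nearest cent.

Willowshore, 1 January – 30 April 1996: 121 days → £276,000 × 3.4% × 121/366 = £3,102.3607
Summerdown Municipality, 1 May – 31 December 1996: 245 days → £276,000 × 3.85% × 245/366 = £7,113.0328
Total = £10,215.3934

£10,215.39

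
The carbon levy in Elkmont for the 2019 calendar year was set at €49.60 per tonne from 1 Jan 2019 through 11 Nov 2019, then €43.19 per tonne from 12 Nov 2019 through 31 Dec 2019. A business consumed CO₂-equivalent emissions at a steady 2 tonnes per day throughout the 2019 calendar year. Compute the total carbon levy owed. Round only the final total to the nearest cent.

€35567.00

1 Jan – 11 Nov 2019: 315 days × 2 tonnes/day = 630 tonnes at €49.60/tonne → €31248.00
12 Nov – 31 Dec 2019: 50 days × 2 tonnes/day = 100 tonnes at €43.19/tonne → €4319.00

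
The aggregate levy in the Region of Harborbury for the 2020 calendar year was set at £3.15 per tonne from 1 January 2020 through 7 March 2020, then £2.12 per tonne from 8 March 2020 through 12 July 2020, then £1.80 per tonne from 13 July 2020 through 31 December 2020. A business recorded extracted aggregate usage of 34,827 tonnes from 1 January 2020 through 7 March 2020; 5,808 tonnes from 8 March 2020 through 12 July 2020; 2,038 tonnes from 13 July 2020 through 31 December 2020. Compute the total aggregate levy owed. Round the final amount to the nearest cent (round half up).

1 January – 7 March 2020: 34,827 tonnes at £3.15/tonne → £109,705.05
8 March – 12 July 2020: 5,808 tonnes at £2.12/tonne → £12,312.96
13 July – 31 December 2020: 2,038 tonnes at £1.80/tonne → £3,668.40

£125,686.41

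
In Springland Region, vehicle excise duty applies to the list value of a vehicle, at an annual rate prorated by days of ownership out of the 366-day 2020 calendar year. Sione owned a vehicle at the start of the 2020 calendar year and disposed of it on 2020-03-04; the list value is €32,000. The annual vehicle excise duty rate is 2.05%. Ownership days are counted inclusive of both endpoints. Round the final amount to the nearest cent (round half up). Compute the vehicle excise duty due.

€114.71

Days held (2020-01-01 to 2020-03-04): 64 out of 366
Tax = €32,000 × 2.05% × 64/366 = €114.7104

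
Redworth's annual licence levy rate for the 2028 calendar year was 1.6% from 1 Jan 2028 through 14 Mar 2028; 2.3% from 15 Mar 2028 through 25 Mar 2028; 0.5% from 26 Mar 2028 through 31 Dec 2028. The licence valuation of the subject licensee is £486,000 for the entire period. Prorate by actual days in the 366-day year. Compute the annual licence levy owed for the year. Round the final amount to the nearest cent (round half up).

1 Jan – 14 Mar 2028: 74 days at 1.6% → £486,000 × 1.6% × 74/366 = £1,572.1967
15 Mar – 25 Mar 2028: 11 days at 2.3% → £486,000 × 2.3% × 11/366 = £335.9508
26 Mar – 31 Dec 2028: 281 days at 0.5% → £486,000 × 0.5% × 281/366 = £1,865.6557
Total = £3,773.8033

£3,773.80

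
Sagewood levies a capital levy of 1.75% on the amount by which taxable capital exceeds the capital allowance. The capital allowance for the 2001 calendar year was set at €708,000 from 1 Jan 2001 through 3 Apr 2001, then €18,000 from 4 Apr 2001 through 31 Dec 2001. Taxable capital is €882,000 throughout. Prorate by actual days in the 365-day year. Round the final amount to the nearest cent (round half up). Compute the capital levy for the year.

1 Jan – 3 Apr 2001: 93 days, exemption €708,000 → (€882,000 − €708,000) × 1.75% × 93/365 = €775.8493
4 Apr – 31 Dec 2001: 272 days, exemption €18,000 → (€882,000 − €18,000) × 1.75% × 272/365 = €11,267.5068
Total = €12,043.3562

€12,043.36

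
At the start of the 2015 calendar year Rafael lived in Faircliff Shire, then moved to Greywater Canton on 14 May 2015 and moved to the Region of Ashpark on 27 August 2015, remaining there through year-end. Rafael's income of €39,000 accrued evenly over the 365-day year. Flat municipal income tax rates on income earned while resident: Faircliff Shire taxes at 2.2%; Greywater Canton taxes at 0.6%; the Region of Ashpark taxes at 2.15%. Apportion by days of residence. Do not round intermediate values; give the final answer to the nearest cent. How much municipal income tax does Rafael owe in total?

€671.71

Faircliff Shire, 1 January – 13 May 2015: 133 days → €39,000 × 2.2% × 133/365 = €312.6411
Greywater Canton, 14 May – 26 August 2015: 105 days → €39,000 × 0.6% × 105/365 = €67.3151
The Region of Ashpark, 27 August – 31 December 2015: 127 days → €39,000 × 2.15% × 127/365 = €291.7521
Total = €671.7082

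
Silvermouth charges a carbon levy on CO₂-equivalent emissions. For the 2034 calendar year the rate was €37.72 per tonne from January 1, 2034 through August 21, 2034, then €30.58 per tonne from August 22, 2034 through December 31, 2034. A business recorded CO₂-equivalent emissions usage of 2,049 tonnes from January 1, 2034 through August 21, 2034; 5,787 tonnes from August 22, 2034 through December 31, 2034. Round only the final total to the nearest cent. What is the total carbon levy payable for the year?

January 1 – August 21, 2034: 2,049 tonnes at €37.72/tonne → €77,288.28
August 22 – December 31, 2034: 5,787 tonnes at €30.58/tonne → €176,966.46

€254,254.74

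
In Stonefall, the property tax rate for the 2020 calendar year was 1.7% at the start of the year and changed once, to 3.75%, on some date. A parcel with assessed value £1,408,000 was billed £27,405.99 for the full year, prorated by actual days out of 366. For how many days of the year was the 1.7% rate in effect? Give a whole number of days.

322 days

Let d = days at the first rate; then 366 − d days at the second rate.
£1,408,000 × [1.7%·d + 3.75%·(366−d)] / 366 = £27,405.99
Solving gives d = 322, so the new rate took effect on 18 November 2020.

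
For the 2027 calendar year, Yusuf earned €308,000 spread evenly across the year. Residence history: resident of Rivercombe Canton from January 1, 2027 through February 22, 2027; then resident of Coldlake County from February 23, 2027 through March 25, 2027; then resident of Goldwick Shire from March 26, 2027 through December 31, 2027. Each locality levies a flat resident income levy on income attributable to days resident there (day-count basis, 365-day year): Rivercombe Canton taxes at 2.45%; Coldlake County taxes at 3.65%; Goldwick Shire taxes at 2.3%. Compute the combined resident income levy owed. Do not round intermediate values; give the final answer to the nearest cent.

Rivercombe Canton, January 1 – February 22, 2027: 53 days → €308,000 × 2.45% × 53/365 = €1,095.7205
Coldlake County, February 23 – March 25, 2027: 31 days → €308,000 × 3.65% × 31/365 = €954.8000
Goldwick Shire, March 26 – December 31, 2027: 281 days → €308,000 × 2.3% × 281/365 = €5,453.7096
Total = €7,504.2301

€7,504.23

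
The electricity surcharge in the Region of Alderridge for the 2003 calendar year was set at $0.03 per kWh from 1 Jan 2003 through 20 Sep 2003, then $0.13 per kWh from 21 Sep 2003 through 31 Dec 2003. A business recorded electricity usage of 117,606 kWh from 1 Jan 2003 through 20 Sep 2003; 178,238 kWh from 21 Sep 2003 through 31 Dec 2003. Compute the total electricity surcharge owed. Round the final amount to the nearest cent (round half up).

$26699.12

1 Jan – 20 Sep 2003: 117,606 kWh at $0.03/kWh → $3528.18
21 Sep – 31 Dec 2003: 178,238 kWh at $0.13/kWh → $23170.94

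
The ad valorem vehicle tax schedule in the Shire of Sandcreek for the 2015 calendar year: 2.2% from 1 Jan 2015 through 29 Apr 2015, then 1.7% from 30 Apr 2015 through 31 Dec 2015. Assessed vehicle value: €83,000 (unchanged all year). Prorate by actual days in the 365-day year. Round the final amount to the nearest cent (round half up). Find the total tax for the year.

€1,546.30

1 Jan – 29 Apr 2015: 119 days at 2.2% → €83,000 × 2.2% × 119/365 = €595.3260
30 Apr – 31 Dec 2015: 246 days at 1.7% → €83,000 × 1.7% × 246/365 = €950.9753
Total = €1,546.3014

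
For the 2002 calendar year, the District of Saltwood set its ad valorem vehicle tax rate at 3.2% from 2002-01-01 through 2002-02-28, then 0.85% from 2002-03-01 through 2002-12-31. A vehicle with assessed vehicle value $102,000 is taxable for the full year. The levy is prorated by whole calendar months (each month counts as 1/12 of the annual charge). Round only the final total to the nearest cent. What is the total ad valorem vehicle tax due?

2002-01-01 to 2002-02-28: 2 months at 3.2% → $102,000 × 3.2% × 2/12 = $544.0000
2002-03-01 to 2002-12-31: 10 months at 0.85% → $102,000 × 0.85% × 10/12 = $722.5000
Total = $1,266.5000

$1,266.50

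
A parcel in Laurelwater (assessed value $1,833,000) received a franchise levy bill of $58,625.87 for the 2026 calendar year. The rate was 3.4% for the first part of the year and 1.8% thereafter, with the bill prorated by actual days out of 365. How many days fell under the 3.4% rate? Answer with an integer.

319 days

Let d = days at the first rate; then 365 − d days at the second rate.
$1,833,000 × [3.4%·d + 1.8%·(365−d)] / 365 = $58,625.87
Solving gives d = 319, so the new rate took effect on November 16, 2026.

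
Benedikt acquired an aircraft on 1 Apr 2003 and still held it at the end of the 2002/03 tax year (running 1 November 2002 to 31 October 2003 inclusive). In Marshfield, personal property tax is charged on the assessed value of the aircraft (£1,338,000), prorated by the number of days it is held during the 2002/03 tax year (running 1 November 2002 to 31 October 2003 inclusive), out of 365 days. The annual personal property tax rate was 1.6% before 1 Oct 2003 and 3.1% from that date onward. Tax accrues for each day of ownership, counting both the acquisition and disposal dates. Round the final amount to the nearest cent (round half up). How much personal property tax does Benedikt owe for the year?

1 Apr – 30 Sep 2003: 183 days at 1.6% → £1,338,000 × 1.6% × 183/365 = £10,733.3260
1 Oct – 31 Oct 2003: 31 days at 3.1% → £1,338,000 × 3.1% × 31/365 = £3,522.7890
Total = £14,256.1151

£14,256.12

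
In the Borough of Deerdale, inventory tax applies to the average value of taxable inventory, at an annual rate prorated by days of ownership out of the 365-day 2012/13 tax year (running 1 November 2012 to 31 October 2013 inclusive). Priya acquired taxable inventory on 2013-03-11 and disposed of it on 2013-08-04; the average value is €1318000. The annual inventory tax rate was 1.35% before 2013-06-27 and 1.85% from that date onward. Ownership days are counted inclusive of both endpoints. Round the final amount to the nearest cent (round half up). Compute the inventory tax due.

€7870.08

2013-03-11 to 2013-06-26: 108 days at 1.35% → €1318000 × 1.35% × 108/365 = €5264.7781
2013-06-27 to 2013-08-04: 39 days at 1.85% → €1318000 × 1.85% × 39/365 = €2605.3068
Total = €7870.0849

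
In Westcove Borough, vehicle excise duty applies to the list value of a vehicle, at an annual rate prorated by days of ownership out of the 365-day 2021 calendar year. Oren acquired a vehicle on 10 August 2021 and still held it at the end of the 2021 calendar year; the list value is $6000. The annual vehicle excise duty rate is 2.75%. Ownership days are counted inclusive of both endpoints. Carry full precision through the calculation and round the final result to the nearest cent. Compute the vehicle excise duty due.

$65.10

Days held (10 August – 31 December 2021): 144 out of 365
Tax = $6000 × 2.75% × 144/365 = $65.0959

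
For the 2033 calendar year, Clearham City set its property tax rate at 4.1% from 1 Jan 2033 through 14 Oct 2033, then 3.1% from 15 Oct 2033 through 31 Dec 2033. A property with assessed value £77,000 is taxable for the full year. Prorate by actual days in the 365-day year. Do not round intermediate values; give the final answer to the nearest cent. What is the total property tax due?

1 Jan – 14 Oct 2033: 287 days at 4.1% → £77,000 × 4.1% × 287/365 = £2,482.3534
15 Oct – 31 Dec 2033: 78 days at 3.1% → £77,000 × 3.1% × 78/365 = £510.0986
Total = £2,992.4521

£2,992.45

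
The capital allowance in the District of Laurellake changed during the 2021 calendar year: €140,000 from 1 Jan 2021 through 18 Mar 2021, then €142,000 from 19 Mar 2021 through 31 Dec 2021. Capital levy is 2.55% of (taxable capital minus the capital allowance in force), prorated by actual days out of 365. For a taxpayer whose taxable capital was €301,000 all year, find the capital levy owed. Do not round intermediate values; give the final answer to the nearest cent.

€4,065.26

1 Jan – 18 Mar 2021: 77 days, exemption €140,000 → (€301,000 − €140,000) × 2.55% × 77/365 = €866.0918
19 Mar – 31 Dec 2021: 288 days, exemption €142,000 → (€301,000 − €142,000) × 2.55% × 288/365 = €3,199.1671
Total = €4,065.2589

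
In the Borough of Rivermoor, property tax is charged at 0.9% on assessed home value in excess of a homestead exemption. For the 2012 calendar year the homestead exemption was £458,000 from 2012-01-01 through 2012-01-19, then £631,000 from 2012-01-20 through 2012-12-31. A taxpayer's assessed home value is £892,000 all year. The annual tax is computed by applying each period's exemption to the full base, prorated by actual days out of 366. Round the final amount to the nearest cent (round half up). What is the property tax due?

2012-01-01 to 2012-01-19: 19 days, exemption £458,000 → (£892,000 − £458,000) × 0.9% × 19/366 = £202.7705
2012-01-20 to 2012-12-31: 347 days, exemption £631,000 → (£892,000 − £631,000) × 0.9% × 347/366 = £2,227.0574
Total = £2,429.8279

£2,429.83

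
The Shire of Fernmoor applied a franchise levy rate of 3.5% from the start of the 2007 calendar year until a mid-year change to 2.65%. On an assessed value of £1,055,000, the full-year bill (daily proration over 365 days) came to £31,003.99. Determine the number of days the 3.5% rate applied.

Let d = days at the first rate; then 365 − d days at the second rate.
£1,055,000 × [3.5%·d + 2.65%·(365−d)] / 365 = £31,003.99
Solving gives d = 124, so the new rate took effect on May 5, 2007.

124 days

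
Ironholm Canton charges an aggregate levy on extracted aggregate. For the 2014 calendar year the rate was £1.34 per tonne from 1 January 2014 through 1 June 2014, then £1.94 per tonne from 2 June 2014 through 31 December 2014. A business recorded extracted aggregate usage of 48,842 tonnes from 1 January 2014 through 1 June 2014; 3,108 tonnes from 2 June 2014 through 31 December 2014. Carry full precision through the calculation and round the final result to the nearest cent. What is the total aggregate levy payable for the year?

1 January – 1 June 2014: 48,842 tonnes at £1.34/tonne → £65,448.28
2 June – 31 December 2014: 3,108 tonnes at £1.94/tonne → £6,029.52

£71,477.80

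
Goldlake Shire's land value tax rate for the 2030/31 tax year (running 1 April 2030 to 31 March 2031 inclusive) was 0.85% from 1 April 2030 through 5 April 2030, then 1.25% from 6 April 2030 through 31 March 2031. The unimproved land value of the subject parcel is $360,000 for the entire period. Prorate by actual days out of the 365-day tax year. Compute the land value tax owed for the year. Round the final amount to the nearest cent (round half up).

1 April – 5 April 2030: 5 days at 0.85% → $360,000 × 0.85% × 5/365 = $41.9178
6 April 2030 – 31 March 2031: 360 days at 1.25% → $360,000 × 1.25% × 360/365 = $4,438.3562
Total = $4,480.2740

$4,480.27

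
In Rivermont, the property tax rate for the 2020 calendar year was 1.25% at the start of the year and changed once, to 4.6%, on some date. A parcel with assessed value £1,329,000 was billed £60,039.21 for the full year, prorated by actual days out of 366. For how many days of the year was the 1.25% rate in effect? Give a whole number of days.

Let d = days at the first rate; then 366 − d days at the second rate.
£1,329,000 × [1.25%·d + 4.6%·(366−d)] / 366 = £60,039.21
Solving gives d = 9, so the new rate took effect on 10 Jan 2020.

9 days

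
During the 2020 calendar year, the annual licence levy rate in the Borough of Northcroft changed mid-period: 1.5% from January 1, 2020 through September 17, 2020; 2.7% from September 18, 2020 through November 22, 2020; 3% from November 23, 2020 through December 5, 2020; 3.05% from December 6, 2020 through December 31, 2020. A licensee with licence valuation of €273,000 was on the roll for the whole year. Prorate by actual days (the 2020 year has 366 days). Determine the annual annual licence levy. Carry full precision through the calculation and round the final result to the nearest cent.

€5,131.80

January 1 – September 17, 2020: 261 days at 1.5% → €273,000 × 1.5% × 261/366 = €2,920.2049
September 18 – November 22, 2020: 66 days at 2.7% → €273,000 × 2.7% × 66/366 = €1,329.1967
November 23 – December 5, 2020: 13 days at 3% → €273,000 × 3% × 13/366 = €290.9016
December 6 – December 31, 2020: 26 days at 3.05% → €273,000 × 3.05% × 26/366 = €591.5000
Total = €5,131.8033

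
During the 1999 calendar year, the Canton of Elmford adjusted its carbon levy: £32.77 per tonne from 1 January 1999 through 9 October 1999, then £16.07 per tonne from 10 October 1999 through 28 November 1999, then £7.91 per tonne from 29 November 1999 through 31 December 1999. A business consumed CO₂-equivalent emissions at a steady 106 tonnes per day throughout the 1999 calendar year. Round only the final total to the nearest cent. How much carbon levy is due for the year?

1 January – 9 October 1999: 282 days × 106 tonnes/day = 29,892 tonnes at £32.77/tonne → £979560.84
10 October – 28 November 1999: 50 days × 106 tonnes/day = 5,300 tonnes at £16.07/tonne → £85171.00
29 November – 31 December 1999: 33 days × 106 tonnes/day = 3,498 tonnes at £7.91/tonne → £27669.18

£1092401.02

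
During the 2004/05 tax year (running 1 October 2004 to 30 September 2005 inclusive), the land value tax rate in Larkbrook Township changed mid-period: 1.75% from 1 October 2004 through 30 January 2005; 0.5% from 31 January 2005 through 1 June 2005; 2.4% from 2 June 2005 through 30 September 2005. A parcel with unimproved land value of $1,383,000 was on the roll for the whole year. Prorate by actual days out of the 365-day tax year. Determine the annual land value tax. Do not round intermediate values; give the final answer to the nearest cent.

1 October 2004 – 30 January 2005: 122 days at 1.75% → $1,383,000 × 1.75% × 122/365 = $8,089.6027
31 January – 1 June 2005: 122 days at 0.5% → $1,383,000 × 0.5% × 122/365 = $2,311.3151
2 June – 30 September 2005: 121 days at 2.4% → $1,383,000 × 2.4% × 121/365 = $11,003.3753
Total = $21,404.2932

$21,404.29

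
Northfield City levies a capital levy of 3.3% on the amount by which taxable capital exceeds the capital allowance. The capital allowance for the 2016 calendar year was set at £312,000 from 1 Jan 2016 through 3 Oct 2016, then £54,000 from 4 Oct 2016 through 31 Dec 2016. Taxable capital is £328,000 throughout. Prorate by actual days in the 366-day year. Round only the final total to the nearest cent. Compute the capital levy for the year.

1 Jan – 3 Oct 2016: 277 days, exemption £312,000 → (£328,000 − £312,000) × 3.3% × 277/366 = £399.6066
4 Oct – 31 Dec 2016: 89 days, exemption £54,000 → (£328,000 − £54,000) × 3.3% × 89/366 = £2,198.7377
Total = £2,598.3443

£2,598.34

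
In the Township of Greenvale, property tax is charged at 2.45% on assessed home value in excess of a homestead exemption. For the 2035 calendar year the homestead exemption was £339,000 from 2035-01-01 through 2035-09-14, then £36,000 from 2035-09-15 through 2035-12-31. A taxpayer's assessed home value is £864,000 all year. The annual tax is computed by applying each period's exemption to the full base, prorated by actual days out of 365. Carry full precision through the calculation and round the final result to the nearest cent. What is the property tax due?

2035-01-01 to 2035-09-14: 257 days, exemption £339,000 → (£864,000 − £339,000) × 2.45% × 257/365 = £9,056.6096
2035-09-15 to 2035-12-31: 108 days, exemption £36,000 → (£864,000 − £36,000) × 2.45% × 108/365 = £6,002.4329
Total = £15,059.0425

£15,059.04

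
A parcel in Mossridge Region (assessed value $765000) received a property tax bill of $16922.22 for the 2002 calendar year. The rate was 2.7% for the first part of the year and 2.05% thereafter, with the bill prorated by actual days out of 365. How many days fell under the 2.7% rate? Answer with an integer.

Let d = days at the first rate; then 365 − d days at the second rate.
$765000 × [2.7%·d + 2.05%·(365−d)] / 365 = $16922.22
Solving gives d = 91, so the new rate took effect on 2 April 2002.

91 days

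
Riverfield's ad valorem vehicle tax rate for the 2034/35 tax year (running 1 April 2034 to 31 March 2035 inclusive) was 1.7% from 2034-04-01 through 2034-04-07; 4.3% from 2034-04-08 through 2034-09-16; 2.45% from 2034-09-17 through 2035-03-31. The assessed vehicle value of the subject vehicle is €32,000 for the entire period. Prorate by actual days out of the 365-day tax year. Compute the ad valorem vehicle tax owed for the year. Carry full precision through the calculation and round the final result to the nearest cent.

€1,042.15

2034-04-01 to 2034-04-07: 7 days at 1.7% → €32,000 × 1.7% × 7/365 = €10.4329
2034-04-08 to 2034-09-16: 162 days at 4.3% → €32,000 × 4.3% × 162/365 = €610.7178
2034-09-17 to 2035-03-31: 196 days at 2.45% → €32,000 × 2.45% × 196/365 = €420.9973
Total = €1,042.1479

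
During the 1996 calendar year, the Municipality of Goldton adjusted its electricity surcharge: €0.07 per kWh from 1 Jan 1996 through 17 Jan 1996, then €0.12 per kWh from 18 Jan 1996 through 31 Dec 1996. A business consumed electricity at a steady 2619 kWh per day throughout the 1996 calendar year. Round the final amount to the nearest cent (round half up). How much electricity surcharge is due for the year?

1 Jan – 17 Jan 1996: 17 days × 2619 kWh/day = 44,523 kWh at €0.07/kWh → €3116.61
18 Jan – 31 Dec 1996: 349 days × 2619 kWh/day = 914,031 kWh at €0.12/kWh → €109683.72

€112800.33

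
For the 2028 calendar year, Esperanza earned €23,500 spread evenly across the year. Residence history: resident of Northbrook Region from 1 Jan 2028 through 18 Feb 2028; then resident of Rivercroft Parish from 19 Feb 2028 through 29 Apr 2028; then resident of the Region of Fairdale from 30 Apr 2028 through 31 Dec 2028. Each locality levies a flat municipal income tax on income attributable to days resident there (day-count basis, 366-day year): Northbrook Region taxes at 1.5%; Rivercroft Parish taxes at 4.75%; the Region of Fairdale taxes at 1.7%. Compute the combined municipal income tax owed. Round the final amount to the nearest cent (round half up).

€532.25

Northbrook Region, 1 Jan – 18 Feb 2028: 49 days → €23,500 × 1.5% × 49/366 = €47.1926
Rivercroft Parish, 19 Feb – 29 Apr 2028: 71 days → €23,500 × 4.75% × 71/366 = €216.5403
The Region of Fairdale, 30 Apr – 31 Dec 2028: 246 days → €23,500 × 1.7% × 246/366 = €268.5164
Total = €532.2493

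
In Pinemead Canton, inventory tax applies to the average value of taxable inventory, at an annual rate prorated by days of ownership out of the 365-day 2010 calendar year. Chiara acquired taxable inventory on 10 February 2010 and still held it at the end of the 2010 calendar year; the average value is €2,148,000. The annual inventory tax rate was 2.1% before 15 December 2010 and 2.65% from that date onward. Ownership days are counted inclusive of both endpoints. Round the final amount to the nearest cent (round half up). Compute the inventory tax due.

€40,714.90

10 February – 14 December 2010: 308 days at 2.1% → €2,148,000 × 2.1% × 308/365 = €38,063.7370
15 December – 31 December 2010: 17 days at 2.65% → €2,148,000 × 2.65% × 17/365 = €2,651.1616
Total = €40,714.8986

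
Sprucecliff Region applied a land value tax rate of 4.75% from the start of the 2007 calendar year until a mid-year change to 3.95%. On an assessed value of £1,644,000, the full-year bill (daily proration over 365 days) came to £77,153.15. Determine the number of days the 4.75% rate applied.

339 days

Let d = days at the first rate; then 365 − d days at the second rate.
£1,644,000 × [4.75%·d + 3.95%·(365−d)] / 365 = £77,153.15
Solving gives d = 339, so the new rate took effect on 6 December 2007.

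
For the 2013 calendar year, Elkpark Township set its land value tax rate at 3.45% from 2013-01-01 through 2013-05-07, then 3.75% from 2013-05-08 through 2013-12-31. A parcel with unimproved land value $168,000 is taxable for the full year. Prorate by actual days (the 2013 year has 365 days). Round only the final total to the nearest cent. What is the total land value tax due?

$6,124.64

2013-01-01 to 2013-05-07: 127 days at 3.45% → $168,000 × 3.45% × 127/365 = $2,016.6904
2013-05-08 to 2013-12-31: 238 days at 3.75% → $168,000 × 3.75% × 238/365 = $4,107.9452
Total = $6,124.6356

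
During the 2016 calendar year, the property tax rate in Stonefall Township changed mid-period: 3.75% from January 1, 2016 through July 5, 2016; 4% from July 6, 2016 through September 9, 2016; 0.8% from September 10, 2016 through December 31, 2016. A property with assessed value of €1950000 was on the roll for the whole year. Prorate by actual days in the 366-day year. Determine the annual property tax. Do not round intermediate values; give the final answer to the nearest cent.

€56243.65

January 1 – July 5, 2016: 187 days at 3.75% → €1950000 × 3.75% × 187/366 = €37361.6803
July 6 – September 9, 2016: 66 days at 4% → €1950000 × 4% × 66/366 = €14065.5738
September 10 – December 31, 2016: 113 days at 0.8% → €1950000 × 0.8% × 113/366 = €4816.3934
Total = €56243.6475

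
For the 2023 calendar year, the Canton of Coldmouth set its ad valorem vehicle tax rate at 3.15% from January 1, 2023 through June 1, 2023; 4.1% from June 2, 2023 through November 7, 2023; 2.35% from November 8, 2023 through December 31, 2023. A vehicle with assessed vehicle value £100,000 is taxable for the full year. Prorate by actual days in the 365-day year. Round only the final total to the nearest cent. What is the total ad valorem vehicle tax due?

January 1 – June 1, 2023: 152 days at 3.15% → £100,000 × 3.15% × 152/365 = £1,311.7808
June 2 – November 7, 2023: 159 days at 4.1% → £100,000 × 4.1% × 159/365 = £1,786.0274
November 8 – December 31, 2023: 54 days at 2.35% → £100,000 × 2.35% × 54/365 = £347.6712
Total = £3,445.4795

£3,445.48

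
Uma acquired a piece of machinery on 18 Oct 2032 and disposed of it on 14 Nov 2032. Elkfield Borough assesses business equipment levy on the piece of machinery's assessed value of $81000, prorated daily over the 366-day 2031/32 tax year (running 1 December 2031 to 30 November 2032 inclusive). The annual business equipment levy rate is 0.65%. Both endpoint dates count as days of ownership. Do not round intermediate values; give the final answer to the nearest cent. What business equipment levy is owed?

Days held (18 Oct – 14 Nov 2032): 28 out of 366
Tax = $81000 × 0.65% × 28/366 = $40.2787

$40.28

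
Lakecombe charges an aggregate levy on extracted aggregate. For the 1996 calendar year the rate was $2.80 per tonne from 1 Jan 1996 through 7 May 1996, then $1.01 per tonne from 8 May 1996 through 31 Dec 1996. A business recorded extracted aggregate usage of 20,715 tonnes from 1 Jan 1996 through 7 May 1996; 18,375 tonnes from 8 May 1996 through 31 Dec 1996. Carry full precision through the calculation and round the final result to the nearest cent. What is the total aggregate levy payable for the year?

1 Jan – 7 May 1996: 20,715 tonnes at $2.80/tonne → $58,002.00
8 May – 31 Dec 1996: 18,375 tonnes at $1.01/tonne → $18,558.75

$76,560.75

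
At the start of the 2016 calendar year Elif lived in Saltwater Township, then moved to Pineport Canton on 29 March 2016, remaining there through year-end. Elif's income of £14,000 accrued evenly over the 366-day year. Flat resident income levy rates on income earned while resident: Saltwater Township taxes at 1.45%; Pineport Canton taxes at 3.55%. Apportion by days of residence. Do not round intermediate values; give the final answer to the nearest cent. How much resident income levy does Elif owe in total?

Saltwater Township, 1 January – 28 March 2016: 88 days → £14,000 × 1.45% × 88/366 = £48.8087
Pineport Canton, 29 March – 31 December 2016: 278 days → £14,000 × 3.55% × 278/366 = £377.5027
Total = £426.3115

£426.31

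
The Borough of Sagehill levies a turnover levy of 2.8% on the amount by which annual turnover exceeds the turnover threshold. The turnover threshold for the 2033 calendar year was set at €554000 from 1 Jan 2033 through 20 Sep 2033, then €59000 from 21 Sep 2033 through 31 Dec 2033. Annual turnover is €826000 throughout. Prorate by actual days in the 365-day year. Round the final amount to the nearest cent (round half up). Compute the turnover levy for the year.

€11489.21

1 Jan – 20 Sep 2033: 263 days, exemption €554000 → (€826000 − €554000) × 2.8% × 263/365 = €5487.6932
21 Sep – 31 Dec 2033: 102 days, exemption €59000 → (€826000 − €59000) × 2.8% × 102/365 = €6001.5123
Total = €11489.2055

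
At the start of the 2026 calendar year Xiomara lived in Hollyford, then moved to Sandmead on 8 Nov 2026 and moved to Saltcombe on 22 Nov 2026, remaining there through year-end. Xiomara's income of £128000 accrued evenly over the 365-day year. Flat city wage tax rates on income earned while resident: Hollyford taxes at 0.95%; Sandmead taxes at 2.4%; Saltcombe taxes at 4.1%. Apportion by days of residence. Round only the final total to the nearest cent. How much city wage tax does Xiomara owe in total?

Hollyford, 1 Jan – 7 Nov 2026: 311 days → £128000 × 0.95% × 311/365 = £1036.0986
Sandmead, 8 Nov – 21 Nov 2026: 14 days → £128000 × 2.4% × 14/365 = £117.8301
Saltcombe, 22 Nov – 31 Dec 2026: 40 days → £128000 × 4.1% × 40/365 = £575.1233
Total = £1729.0521

£1729.05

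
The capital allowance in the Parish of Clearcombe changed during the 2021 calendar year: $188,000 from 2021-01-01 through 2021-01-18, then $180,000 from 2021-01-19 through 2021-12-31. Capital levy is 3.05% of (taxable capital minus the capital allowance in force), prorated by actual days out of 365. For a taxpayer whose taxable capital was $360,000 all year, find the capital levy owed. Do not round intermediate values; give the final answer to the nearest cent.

2021-01-01 to 2021-01-18: 18 days, exemption $188,000 → ($360,000 − $188,000) × 3.05% × 18/365 = $258.7068
2021-01-19 to 2021-12-31: 347 days, exemption $180,000 → ($360,000 − $180,000) × 3.05% × 347/365 = $5,219.2603
Total = $5,477.9671

$5,477.97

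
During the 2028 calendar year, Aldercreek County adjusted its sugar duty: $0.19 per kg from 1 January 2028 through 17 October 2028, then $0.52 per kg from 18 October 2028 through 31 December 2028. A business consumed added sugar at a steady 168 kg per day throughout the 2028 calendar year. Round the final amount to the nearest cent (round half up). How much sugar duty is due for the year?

$15,840.72

1 January – 17 October 2028: 291 days × 168 kg/day = 48,888 kg at $0.19/kg → $9,288.72
18 October – 31 December 2028: 75 days × 168 kg/day = 12,600 kg at $0.52/kg → $6,552.00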